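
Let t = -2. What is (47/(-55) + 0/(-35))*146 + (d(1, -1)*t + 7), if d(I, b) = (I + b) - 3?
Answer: -6147/55 ≈ -111.76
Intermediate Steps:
d(I, b) = -3 + I + b
(47/(-55) + 0/(-35))*146 + (d(1, -1)*t + 7) = (47/(-55) + 0/(-35))*146 + ((-3 + 1 - 1)*(-2) + 7) = (47*(-1/55) + 0*(-1/35))*146 + (-3*(-2) + 7) = (-47/55 + 0)*146 + (6 + 7) = -47/55*146 + 13 = -6862/55 + 13 = -6147/55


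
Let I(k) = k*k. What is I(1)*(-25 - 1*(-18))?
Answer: -7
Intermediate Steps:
I(k) = k**2
I(1)*(-25 - 1*(-18)) = 1**2*(-25 - 1*(-18)) = 1*(-25 + 18) = 1*(-7) = -7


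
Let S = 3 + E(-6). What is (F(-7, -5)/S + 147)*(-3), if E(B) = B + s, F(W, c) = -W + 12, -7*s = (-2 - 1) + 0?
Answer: -2513/6 ≈ -418.83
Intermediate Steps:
s = 3/7 (s = -((-2 - 1) + 0)/7 = -(-3 + 0)/7 = -⅐*(-3) = 3/7 ≈ 0.42857)
F(W, c) = 12 - W
E(B) = 3/7 + B (E(B) = B + 3/7 = 3/7 + B)
S = -18/7 (S = 3 + (3/7 - 6) = 3 - 39/7 = -18/7 ≈ -2.5714)
(F(-7, -5)/S + 147)*(-3) = ((12 - 1*(-7))/(-18/7) + 147)*(-3) = ((12 + 7)*(-7/18) + 147)*(-3) = (19*(-7/18) + 147)*(-3) = (-133/18 + 147)*(-3) = (2513/18)*(-3) = -2513/6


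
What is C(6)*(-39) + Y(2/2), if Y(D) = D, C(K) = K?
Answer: -233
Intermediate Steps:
C(6)*(-39) + Y(2/2) = 6*(-39) + 2/2 = -234 + 2*(½) = -234 + 1 = -233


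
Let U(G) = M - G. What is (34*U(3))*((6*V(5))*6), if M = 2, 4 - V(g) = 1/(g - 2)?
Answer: -4488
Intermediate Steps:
V(g) = 4 - 1/(-2 + g) (V(g) = 4 - 1/(g - 2) = 4 - 1/(-2 + g))
U(G) = 2 - G
(34*U(3))*((6*V(5))*6) = (34*(2 - 1*3))*((6*((-9 + 4*5)/(-2 + 5)))*6) = (34*(2 - 3))*((6*((-9 + 20)/3))*6) = (34*(-1))*((6*((1/3)*11))*6) = -34*6*(11/3)*6 = -748*6 = -34*132 = -4488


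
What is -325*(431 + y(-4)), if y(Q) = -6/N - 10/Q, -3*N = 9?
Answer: -283075/2 ≈ -1.4154e+5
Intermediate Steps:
N = -3 (N = -⅓*9 = -3)
y(Q) = 2 - 10/Q (y(Q) = -6/(-3) - 10/Q = -6*(-⅓) - 10/Q = 2 - 10/Q)
-325*(431 + y(-4)) = -325*(431 + (2 - 10/(-4))) = -325*(431 + (2 - 10*(-¼))) = -325*(431 + (2 + 5/2)) = -325*(431 + 9/2) = -325*871/2 = -283075/2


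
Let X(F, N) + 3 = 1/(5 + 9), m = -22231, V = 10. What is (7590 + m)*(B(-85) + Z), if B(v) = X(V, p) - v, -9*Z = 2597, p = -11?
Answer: 380914897/126 ≈ 3.0231e+6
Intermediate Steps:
X(F, N) = -41/14 (X(F, N) = -3 + 1/(5 + 9) = -3 + 1/14 = -41/14)
Z = -2597/9 (Z = -⅑*2597 = -2597/9 ≈ -288.56)
B(v) = -41/14 - v
(7590 + m)*(B(-85) + Z) = (7590 - 22231)*((-41/14 - 1*(-85)) - 2597/9) = -14641*((-41/14 + 85) - 2597/9) = -14641*(1149/14 - 2597/9) = -14641*(-26017/126) = 380914897/126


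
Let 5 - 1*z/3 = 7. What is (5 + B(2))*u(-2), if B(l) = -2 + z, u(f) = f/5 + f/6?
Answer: 11/5 ≈ 2.2000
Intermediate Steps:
z = -6 (z = 15 - 3*7 = 15 - 21 = -6)
u(f) = 11*f/30 (u(f) = f*(⅕) + f*(⅙) = f/5 + f/6 = 11*f/30)
B(l) = -8 (B(l) = -2 - 6 = -8)
(5 + B(2))*u(-2) = (5 - 8)*((11/30)*(-2)) = -3*(-11/15) = 11/5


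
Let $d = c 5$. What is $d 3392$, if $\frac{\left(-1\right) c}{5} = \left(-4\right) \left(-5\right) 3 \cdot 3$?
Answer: $-15264000$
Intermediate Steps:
$c = -900$ ($c = - 5 \left(-4\right) \left(-5\right) 3 \cdot 3 = - 5 \cdot 20 \cdot 9 = \left(-5\right) 180 = -900$)
$d = -4500$ ($d = \left(-900\right) 5 = -4500$)
$d 3392 = \left(-4500\right) 3392 = -15264000$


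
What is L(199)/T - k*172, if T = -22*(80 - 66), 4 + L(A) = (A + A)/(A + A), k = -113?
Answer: 5986291/308 ≈ 19436.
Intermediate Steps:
L(A) = -3 (L(A) = -4 + (A + A)/(A + A) = -4 + (2*A)/((2*A)) = -4 + (2*A)*(1/(2*A)) = -4 + 1 = -3)
T = -308 (T = -22*14 = -308)
L(199)/T - k*172 = -3/(-308) - (-113)*172 = -3*(-1/308) - 1*(-19436) = 3/308 + 19436 = 5986291/308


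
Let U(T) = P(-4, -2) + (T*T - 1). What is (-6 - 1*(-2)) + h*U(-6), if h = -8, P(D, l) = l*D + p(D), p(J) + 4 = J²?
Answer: -444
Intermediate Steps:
p(J) = -4 + J²
P(D, l) = -4 + D² + D*l (P(D, l) = l*D + (-4 + D²) = D*l + (-4 + D²) = -4 + D² + D*l)
U(T) = 19 + T² (U(T) = (-4 + (-4)² - 4*(-2)) + (T*T - 1) = (-4 + 16 + 8) + (T² - 1) = 20 + (-1 + T²) = 19 + T²)
(-6 - 1*(-2)) + h*U(-6) = (-6 - 1*(-2)) - 8*(19 + (-6)²) = (-6 + 2) - 8*(19 + 36) = -4 - 8*55 = -4 - 440 = -444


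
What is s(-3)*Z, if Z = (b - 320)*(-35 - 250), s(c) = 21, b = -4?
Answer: 1939140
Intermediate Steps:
Z = 92340 (Z = (-4 - 320)*(-35 - 250) = -324*(-285) = 92340)
s(-3)*Z = 21*92340 = 1939140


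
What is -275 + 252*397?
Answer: 99769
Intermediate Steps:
-275 + 252*397 = -275 + 100044 = 99769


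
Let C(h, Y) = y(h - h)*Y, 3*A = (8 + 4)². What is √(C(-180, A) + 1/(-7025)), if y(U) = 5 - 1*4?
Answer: √94752919/1405 ≈ 6.9282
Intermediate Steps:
y(U) = 1 (y(U) = 5 - 4 = 1)
A = 48 (A = (8 + 4)²/3 = (⅓)*12² = (⅓)*144 = 48)
C(h, Y) = Y (C(h, Y) = 1*Y = Y)
√(C(-180, A) + 1/(-7025)) = √(48 + 1/(-7025)) = √(48 - 1/7025) = √(337199/7025) = √94752919/1405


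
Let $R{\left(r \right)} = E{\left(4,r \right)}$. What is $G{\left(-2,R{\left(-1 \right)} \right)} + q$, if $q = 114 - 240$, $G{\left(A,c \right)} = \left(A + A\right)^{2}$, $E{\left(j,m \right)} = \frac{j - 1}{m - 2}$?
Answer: $-110$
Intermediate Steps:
$E{\left(j,m \right)} = \frac{-1 + j}{-2 + m}$
$R{\left(r \right)} = \frac{3}{-2 + r}$ ($R{\left(r \right)} = \frac{-1 + 4}{-2 + r} = \frac{1}{-2 + r} 3 = \frac{3}{-2 + r}$)
$G{\left(A,c \right)} = 4 A^{2}$ ($G{\left(A,c \right)} = \left(2 A\right)^{2} = 4 A^{2}$)
$q = -126$
$G{\left(-2,R{\left(-1 \right)} \right)} + q = 4 \left(-2\right)^{2} - 126 = 4 \cdot 4 - 126 = 16 - 126 = -110$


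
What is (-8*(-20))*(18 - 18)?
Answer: 0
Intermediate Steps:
(-8*(-20))*(18 - 18) = 160*0 = 0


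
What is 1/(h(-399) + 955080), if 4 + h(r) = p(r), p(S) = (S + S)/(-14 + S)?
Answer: 59/56349598 ≈ 1.0470e-6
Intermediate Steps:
p(S) = 2*S/(-14 + S) (p(S) = (2*S)/(-14 + S) = 2*S/(-14 + S))
h(r) = -4 + 2*r/(-14 + r)
1/(h(-399) + 955080) = 1/(2*(28 - 1*(-399))/(-14 - 399) + 955080) = 1/(2*(28 + 399)/(-413) + 955080) = 1/(2*(-1/413)*427 + 955080) = 1/(-122/59 + 955080) = 1/(56349598/59) = 59/56349598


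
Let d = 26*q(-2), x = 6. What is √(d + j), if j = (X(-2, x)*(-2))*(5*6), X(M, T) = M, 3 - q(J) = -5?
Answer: 2*√82 ≈ 18.111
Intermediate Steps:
q(J) = 8 (q(J) = 3 - 1*(-5) = 3 + 5 = 8)
j = 120 (j = (-2*(-2))*(5*6) = 4*30 = 120)
d = 208 (d = 26*8 = 208)
√(d + j) = √(208 + 120) = √328 = 2*√82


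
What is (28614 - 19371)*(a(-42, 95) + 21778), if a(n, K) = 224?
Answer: 203364486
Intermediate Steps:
(28614 - 19371)*(a(-42, 95) + 21778) = (28614 - 19371)*(224 + 21778) = 9243*22002 = 203364486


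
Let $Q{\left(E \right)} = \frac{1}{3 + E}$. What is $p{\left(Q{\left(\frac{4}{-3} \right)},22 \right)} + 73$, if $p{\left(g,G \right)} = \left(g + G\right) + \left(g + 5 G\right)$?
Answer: $\frac{1031}{5} \approx 206.2$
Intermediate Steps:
$p{\left(g,G \right)} = 2 g + 6 G$ ($p{\left(g,G \right)} = \left(G + g\right) + \left(g + 5 G\right) = 2 g + 6 G$)
$p{\left(Q{\left(\frac{4}{-3} \right)},22 \right)} + 73 = \left(\frac{2}{3 + \frac{4}{-3}} + 6 \cdot 22\right) + 73 = \left(\frac{2}{3 + 4 \left(- \frac{1}{3}\right)} + 132\right) + 73 = \left(\frac{2}{3 - \frac{4}{3}} + 132\right) + 73 = \left(\frac{2}{\frac{5}{3}} + 132\right) + 73 = \left(2 \cdot \frac{3}{5} + 132\right) + 73 = \left(\frac{6}{5} + 132\right) + 73 = \frac{666}{5} + 73 = \frac{1031}{5}$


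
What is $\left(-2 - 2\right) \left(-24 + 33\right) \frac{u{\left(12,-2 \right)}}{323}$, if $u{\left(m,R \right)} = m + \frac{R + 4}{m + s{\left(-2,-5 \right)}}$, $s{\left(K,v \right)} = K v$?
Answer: $- \frac{252}{187} \approx -1.3476$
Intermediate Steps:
$u{\left(m,R \right)} = m + \frac{4 + R}{10 + m}$ ($u{\left(m,R \right)} = m + \frac{R + 4}{m - -10} = m + \frac{4 + R}{m + 10} = m + \frac{4 + R}{10 + m}$)
$\left(-2 - 2\right) \left(-24 + 33\right) \frac{u{\left(12,-2 \right)}}{323} = \left(-2 - 2\right) \left(-24 + 33\right) \frac{\frac{1}{10 + 12} \left(4 - 2 + 12^{2} + 10 \cdot 12\right)}{323} = \left(-4\right) 9 \frac{4 - 2 + 144 + 120}{22} \cdot \frac{1}{323} = - 36 \cdot \frac{1}{22} \cdot 266 \cdot \frac{1}{323} = - 36 \cdot \frac{133}{11} \cdot \frac{1}{323} = \left(-36\right) \frac{7}{187} = - \frac{252}{187}$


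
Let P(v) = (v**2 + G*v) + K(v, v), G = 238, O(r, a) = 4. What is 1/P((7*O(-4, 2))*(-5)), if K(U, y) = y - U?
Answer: -1/13720 ≈ -7.2886e-5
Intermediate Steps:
P(v) = v**2 + 238*v (P(v) = (v**2 + 238*v) + (v - v) = (v**2 + 238*v) + 0 = v**2 + 238*v)
1/P((7*O(-4, 2))*(-5)) = 1/(((7*4)*(-5))*(238 + (7*4)*(-5))) = 1/((28*(-5))*(238 + 28*(-5))) = 1/(-140*(238 - 140)) = 1/(-140*98) = 1/(-13720) = -1/13720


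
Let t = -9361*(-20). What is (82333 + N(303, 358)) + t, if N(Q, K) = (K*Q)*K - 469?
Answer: 39102776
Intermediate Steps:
t = 187220
N(Q, K) = -469 + Q*K² (N(Q, K) = Q*K² - 469 = -469 + Q*K²)
(82333 + N(303, 358)) + t = (82333 + (-469 + 303*358²)) + 187220 = (82333 + (-469 + 303*128164)) + 187220 = (82333 + (-469 + 38833692)) + 187220 = (82333 + 38833223) + 187220 = 38915556 + 187220 = 39102776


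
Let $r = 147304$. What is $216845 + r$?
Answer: $364149$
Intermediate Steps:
$216845 + r = 216845 + 147304 = 364149$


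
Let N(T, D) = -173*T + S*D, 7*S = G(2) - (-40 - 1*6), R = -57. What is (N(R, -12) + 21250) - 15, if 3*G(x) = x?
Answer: 31016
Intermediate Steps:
G(x) = x/3
S = 20/3 (S = ((⅓)*2 - (-40 - 1*6))/7 = (⅔ - (-40 - 6))/7 = (⅔ - 1*(-46))/7 = (⅔ + 46)/7 = (⅐)*(140/3) = 20/3 ≈ 6.6667)
N(T, D) = -173*T + 20*D/3
(N(R, -12) + 21250) - 15 = ((-173*(-57) + (20/3)*(-12)) + 21250) - 15 = ((9861 - 80) + 21250) - 15 = (9781 + 21250) - 15 = 31031 - 15 = 31016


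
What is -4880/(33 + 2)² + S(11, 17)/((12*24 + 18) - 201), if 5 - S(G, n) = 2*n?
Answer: -3131/735 ≈ -4.2599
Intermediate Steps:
S(G, n) = 5 - 2*n
-4880/(33 + 2)² + S(11, 17)/((12*24 + 18) - 201) = -4880/(33 + 2)² + (5 - 2*17)/((12*24 + 18) - 201) = -4880/(35²) + (5 - 34)/((288 + 18) - 201) = -4880/1225 - 29/(306 - 201) = -4880*1/1225 - 29/105 = -976/245 - 29*1/105 = -976/245 - 29/105 = -3131/735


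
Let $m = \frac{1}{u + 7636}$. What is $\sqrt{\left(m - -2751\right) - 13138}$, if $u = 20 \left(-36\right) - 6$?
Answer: $\frac{i \sqrt{495959507790}}{6910} \approx 101.92 i$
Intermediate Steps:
$u = -726$ ($u = -720 - 6 = -726$)
$m = \frac{1}{6910}$ ($m = \frac{1}{-726 + 7636} = \frac{1}{6910} \approx 0.00014472$)
$\sqrt{\left(m - -2751\right) - 13138} = \sqrt{\left(\frac{1}{6910} - -2751\right) - 13138} = \sqrt{\left(\frac{1}{6910} + 2751\right) - 13138} = \sqrt{\frac{19009411}{6910} - 13138} = \sqrt{- \frac{71774169}{6910}} = \frac{i \sqrt{495959507790}}{6910}$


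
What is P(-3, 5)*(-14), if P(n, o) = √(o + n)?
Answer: -14*√2 ≈ -19.799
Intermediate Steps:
P(n, o) = √(n + o)
P(-3, 5)*(-14) = √(-3 + 5)*(-14) = √2*(-14) = -14*√2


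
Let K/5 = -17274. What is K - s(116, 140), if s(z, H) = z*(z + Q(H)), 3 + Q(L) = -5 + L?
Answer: -115138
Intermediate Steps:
K = -86370 (K = 5*(-17274) = -86370)
Q(L) = -8 + L (Q(L) = -3 + (-5 + L) = -8 + L)
s(z, H) = z*(-8 + H + z) (s(z, H) = z*(z + (-8 + H)) = z*(-8 + H + z))
K - s(116, 140) = -86370 - 116*(-8 + 140 + 116) = -86370 - 116*248 = -86370 - 1*28768 = -86370 - 28768 = -115138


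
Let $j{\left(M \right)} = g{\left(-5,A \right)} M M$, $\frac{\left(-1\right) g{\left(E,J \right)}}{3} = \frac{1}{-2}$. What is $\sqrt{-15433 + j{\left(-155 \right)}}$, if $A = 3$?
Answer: $\frac{203 \sqrt{2}}{2} \approx 143.54$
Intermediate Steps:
$g{\left(E,J \right)} = \frac{3}{2}$ ($g{\left(E,J \right)} = - \frac{3}{-2} = \left(-3\right) \left(- \frac{1}{2}\right) = \frac{3}{2}$)
$j{\left(M \right)} = \frac{3 M^{2}}{2}$ ($j{\left(M \right)} = \frac{3 M}{2} M = \frac{3 M^{2}}{2}$)
$\sqrt{-15433 + j{\left(-155 \right)}} = \sqrt{-15433 + \frac{3 \left(-155\right)^{2}}{2}} = \sqrt{-15433 + \frac{3}{2} \cdot 24025} = \sqrt{-15433 + \frac{72075}{2}} = \sqrt{\frac{41209}{2}} = \frac{203 \sqrt{2}}{2}$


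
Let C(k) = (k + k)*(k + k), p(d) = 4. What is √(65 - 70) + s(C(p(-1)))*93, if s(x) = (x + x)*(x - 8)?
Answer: 666624 + I*√5 ≈ 6.6662e+5 + 2.2361*I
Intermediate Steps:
C(k) = 4*k² (C(k) = (2*k)*(2*k) = 4*k²)
s(x) = 2*x*(-8 + x) (s(x) = (2*x)*(-8 + x) = 2*x*(-8 + x))
√(65 - 70) + s(C(p(-1)))*93 = √(65 - 70) + (2*(4*4²)*(-8 + 4*4²))*93 = √(-5) + (2*(4*16)*(-8 + 4*16))*93 = I*√5 + (2*64*(-8 + 64))*93 = I*√5 + (2*64*56)*93 = I*√5 + 7168*93 = I*√5 + 666624 = 666624 + I*√5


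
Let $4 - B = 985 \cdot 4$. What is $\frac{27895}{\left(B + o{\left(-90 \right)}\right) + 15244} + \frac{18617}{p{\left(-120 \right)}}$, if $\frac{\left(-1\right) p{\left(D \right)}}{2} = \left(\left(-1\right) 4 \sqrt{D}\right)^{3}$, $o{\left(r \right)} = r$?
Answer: $\frac{27895}{11218} + \frac{18617 i \sqrt{30}}{921600} \approx 2.4866 + 0.11064 i$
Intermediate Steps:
$B = -3936$ ($B = 4 - 985 \cdot 4 = 4 - 3940 = -3936$)
$p{\left(D \right)} = 128 D^{\frac{3}{2}}$ ($p{\left(D \right)} = - 2 \left(\left(-1\right) 4 \sqrt{D}\right)^{3} = - 2 \left(- 4 \sqrt{D}\right)^{3} = - 2 \left(- 64 D^{\frac{3}{2}}\right) = 128 D^{\frac{3}{2}}$)
$\frac{27895}{\left(B + o{\left(-90 \right)}\right) + 15244} + \frac{18617}{p{\left(-120 \right)}} = \frac{27895}{\left(-3936 - 90\right) + 15244} + \frac{18617}{128 \left(-120\right)^{\frac{3}{2}}} = \frac{27895}{-4026 + 15244} + \frac{18617}{128 \left(- 240 i \sqrt{30}\right)} = \frac{27895}{11218} + \frac{18617}{\left(-30720\right) i \sqrt{30}} = 27895 \cdot \frac{1}{11218} + 18617 \frac{i \sqrt{30}}{921600} = \frac{27895}{11218} + \frac{18617 i \sqrt{30}}{921600}$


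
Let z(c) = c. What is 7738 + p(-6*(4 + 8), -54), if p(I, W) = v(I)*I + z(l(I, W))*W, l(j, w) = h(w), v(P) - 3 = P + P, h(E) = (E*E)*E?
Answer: 8520946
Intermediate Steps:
h(E) = E**3 (h(E) = E**2*E = E**3)
v(P) = 3 + 2*P (v(P) = 3 + (P + P) = 3 + 2*P)
l(j, w) = w**3
p(I, W) = W**4 + I*(3 + 2*I) (p(I, W) = (3 + 2*I)*I + W**3*W = I*(3 + 2*I) + W**4 = W**4 + I*(3 + 2*I))
7738 + p(-6*(4 + 8), -54) = 7738 + ((-54)**4 + (-6*(4 + 8))*(3 + 2*(-6*(4 + 8)))) = 7738 + (8503056 + (-6*12)*(3 + 2*(-6*12))) = 7738 + (8503056 - 72*(3 + 2*(-72))) = 7738 + (8503056 - 72*(3 - 144)) = 7738 + (8503056 - 72*(-141)) = 7738 + (8503056 + 10152) = 7738 + 8513208 = 8520946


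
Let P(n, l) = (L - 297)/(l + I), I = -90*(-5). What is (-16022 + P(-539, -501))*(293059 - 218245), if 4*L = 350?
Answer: -20372163925/17 ≈ -1.1984e+9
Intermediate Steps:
L = 175/2 (L = (1/4)*350 = 175/2 ≈ 87.500)
I = 450
P(n, l) = -419/(2*(450 + l)) (P(n, l) = (175/2 - 297)/(l + 450) = -419/(2*(450 + l)))
(-16022 + P(-539, -501))*(293059 - 218245) = (-16022 - 419/(900 + 2*(-501)))*(293059 - 218245) = (-16022 - 419/(900 - 1002))*74814 = (-16022 - 419/(-102))*74814 = (-16022 - 419*(-1/102))*74814 = (-16022 + 419/102)*74814 = -1633825/102*74814 = -20372163925/17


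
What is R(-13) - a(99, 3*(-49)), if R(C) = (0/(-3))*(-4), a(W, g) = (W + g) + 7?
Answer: 41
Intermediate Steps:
a(W, g) = 7 + W + g
R(C) = 0 (R(C) = (0*(-⅓))*(-4) = 0*(-4) = 0)
R(-13) - a(99, 3*(-49)) = 0 - (7 + 99 + 3*(-49)) = 0 - (7 + 99 - 147) = 0 - 1*(-41) = 0 + 41 = 41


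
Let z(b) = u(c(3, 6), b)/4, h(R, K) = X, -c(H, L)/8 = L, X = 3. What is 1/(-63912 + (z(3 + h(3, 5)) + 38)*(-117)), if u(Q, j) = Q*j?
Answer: -1/59934 ≈ -1.6685e-5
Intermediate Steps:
c(H, L) = -8*L
h(R, K) = 3
z(b) = -12*b (z(b) = ((-8*6)*b)/4 = -48*b*(1/4) = -12*b)
1/(-63912 + (z(3 + h(3, 5)) + 38)*(-117)) = 1/(-63912 + (-12*(3 + 3) + 38)*(-117)) = 1/(-63912 + (-12*6 + 38)*(-117)) = 1/(-63912 + (-72 + 38)*(-117)) = 1/(-63912 - 34*(-117)) = 1/(-63912 + 3978) = 1/(-59934) = -1/59934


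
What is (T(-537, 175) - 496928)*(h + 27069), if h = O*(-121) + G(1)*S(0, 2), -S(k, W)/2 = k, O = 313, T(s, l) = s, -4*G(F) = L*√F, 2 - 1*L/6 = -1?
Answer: 5374611860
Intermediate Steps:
L = 18 (L = 12 - 6*(-1) = 12 + 6 = 18)
G(F) = -9*√F/2
S(k, W) = -2*k
h = -37873 (h = 313*(-121) + (-9*√1/2)*(-2*0) = -37873 - 9/2*1*0 = -37873 - 9/2*0 = -37873 + 0 = -37873)
(T(-537, 175) - 496928)*(h + 27069) = (-537 - 496928)*(-37873 + 27069) = -497465*(-10804) = 5374611860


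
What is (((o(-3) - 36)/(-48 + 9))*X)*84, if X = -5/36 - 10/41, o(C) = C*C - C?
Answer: -31640/1599 ≈ -19.787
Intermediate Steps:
o(C) = C**2 - C
X = -565/1476 (X = -5*1/36 - 10*1/41 = -5/36 - 10/41 = -565/1476 ≈ -0.38279)
(((o(-3) - 36)/(-48 + 9))*X)*84 = (((-3*(-1 - 3) - 36)/(-48 + 9))*(-565/1476))*84 = (((-3*(-4) - 36)/(-39))*(-565/1476))*84 = (((12 - 36)*(-1/39))*(-565/1476))*84 = (-24*(-1/39)*(-565/1476))*84 = ((8/13)*(-565/1476))*84 = -1130/4797*84 = -31640/1599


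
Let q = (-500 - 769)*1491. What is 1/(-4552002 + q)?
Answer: -1/6444081 ≈ -1.5518e-7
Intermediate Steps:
q = -1892079 (q = -1269*1491 = -1892079)
1/(-4552002 + q) = 1/(-4552002 - 1892079) = 1/(-6444081) = -1/6444081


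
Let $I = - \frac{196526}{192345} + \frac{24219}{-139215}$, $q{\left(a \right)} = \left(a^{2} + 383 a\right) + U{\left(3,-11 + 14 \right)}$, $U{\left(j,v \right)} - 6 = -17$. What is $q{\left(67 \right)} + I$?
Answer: $\frac{53800620230312}{1785153945} \approx 30138.0$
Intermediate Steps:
$U{\left(j,v \right)} = -11$ ($U{\left(j,v \right)} = 6 - 17 = -11$)
$q{\left(a \right)} = -11 + a^{2} + 383 a$ ($q{\left(a \right)} = \left(a^{2} + 383 a\right) - 11 = -11 + a^{2} + 383 a$)
$I = - \frac{2134518043}{1785153945}$ ($I = \left(-196526\right) \frac{1}{192345} + 24219 \left(- \frac{1}{139215}\right) = - \frac{196526}{192345} - \frac{8073}{46405} = - \frac{2134518043}{1785153945} \approx -1.1957$)
$q{\left(67 \right)} + I = \left(-11 + 67^{2} + 383 \cdot 67\right) - \frac{2134518043}{1785153945} = \left(-11 + 4489 + 25661\right) - \frac{2134518043}{1785153945} = 30139 - \frac{2134518043}{1785153945} = \frac{53800620230312}{1785153945}$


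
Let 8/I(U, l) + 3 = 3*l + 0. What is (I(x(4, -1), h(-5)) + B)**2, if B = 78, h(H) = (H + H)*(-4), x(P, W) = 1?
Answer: 83429956/13689 ≈ 6094.7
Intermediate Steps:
h(H) = -8*H (h(H) = (2*H)*(-4) = -8*H)
I(U, l) = 8/(-3 + 3*l) (I(U, l) = 8/(-3 + (3*l + 0)) = 8/(-3 + 3*l))
(I(x(4, -1), h(-5)) + B)**2 = (8/(3*(-1 - 8*(-5))) + 78)**2 = (8/(3*(-1 + 40)) + 78)**2 = ((8/3)/39 + 78)**2 = ((8/3)*(1/39) + 78)**2 = (8/117 + 78)**2 = (9134/117)**2 = 83429956/13689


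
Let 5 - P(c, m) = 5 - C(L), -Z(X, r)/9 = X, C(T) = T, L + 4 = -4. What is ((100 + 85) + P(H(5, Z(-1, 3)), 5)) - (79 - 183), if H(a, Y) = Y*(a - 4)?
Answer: 281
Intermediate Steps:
L = -8 (L = -4 - 4 = -8)
Z(X, r) = -9*X
H(a, Y) = Y*(-4 + a)
P(c, m) = -8 (P(c, m) = 5 - (5 - 1*(-8)) = 5 - (5 + 8) = 5 - 1*13 = 5 - 13 = -8)
((100 + 85) + P(H(5, Z(-1, 3)), 5)) - (79 - 183) = ((100 + 85) - 8) - (79 - 183) = (185 - 8) - 1*(-104) = 177 + 104 = 281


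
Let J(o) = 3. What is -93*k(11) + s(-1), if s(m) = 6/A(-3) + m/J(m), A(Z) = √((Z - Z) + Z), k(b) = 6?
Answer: -1675/3 - 2*I*√3 ≈ -558.33 - 3.4641*I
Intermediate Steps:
A(Z) = √Z (A(Z) = √(0 + Z) = √Z)
s(m) = m/3 - 2*I*√3 (s(m) = 6/(√(-3)) + m/3 = 6/((I*√3)) + m*(⅓) = 6*(-I*√3/3) + m/3 = -2*I*√3 + m/3 = m/3 - 2*I*√3)
-93*k(11) + s(-1) = -93*6 + ((⅓)*(-1) - 2*I*√3) = -558 + (-⅓ - 2*I*√3) = -1675/3 - 2*I*√3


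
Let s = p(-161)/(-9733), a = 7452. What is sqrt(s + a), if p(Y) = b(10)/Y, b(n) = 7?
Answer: sqrt(373440972441071)/223859 ≈ 86.325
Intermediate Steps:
p(Y) = 7/Y
s = 1/223859 (s = (7/(-161))/(-9733) = (7*(-1/161))*(-1/9733) = -1/23*(-1/9733) = 1/223859 ≈ 4.4671e-6)
sqrt(s + a) = sqrt(1/223859 + 7452) = sqrt(1668197269/223859) = sqrt(373440972441071)/223859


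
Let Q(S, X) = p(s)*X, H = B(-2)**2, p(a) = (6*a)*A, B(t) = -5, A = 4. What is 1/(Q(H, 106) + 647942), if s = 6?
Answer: 1/663206 ≈ 1.5078e-6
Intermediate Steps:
p(a) = 24*a (p(a) = (6*a)*4 = 24*a)
H = 25 (H = (-5)**2 = 25)
Q(S, X) = 144*X (Q(S, X) = (24*6)*X = 144*X)
1/(Q(H, 106) + 647942) = 1/(144*106 + 647942) = 1/(15264 + 647942) = 1/663206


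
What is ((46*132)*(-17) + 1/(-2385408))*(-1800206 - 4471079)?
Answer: 1544187005605790005/2385408 ≈ 6.4735e+11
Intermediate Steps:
((46*132)*(-17) + 1/(-2385408))*(-1800206 - 4471079) = (6072*(-17) - 1/2385408)*(-6271285) = (-103224 - 1/2385408)*(-6271285) = -246231355393/2385408*(-6271285) = 1544187005605790005/2385408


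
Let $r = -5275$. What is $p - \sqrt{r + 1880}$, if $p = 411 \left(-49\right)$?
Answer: $-20139 - i \sqrt{3395} \approx -20139.0 - 58.267 i$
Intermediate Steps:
$p = -20139$
$p - \sqrt{r + 1880} = -20139 - \sqrt{-5275 + 1880} = -20139 - \sqrt{-3395} = -20139 - i \sqrt{3395}$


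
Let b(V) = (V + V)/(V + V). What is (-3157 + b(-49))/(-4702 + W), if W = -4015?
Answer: 3156/8717 ≈ 0.36205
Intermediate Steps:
b(V) = 1 (b(V) = (2*V)/((2*V)) = (2*V)*(1/(2*V)) = 1)
(-3157 + b(-49))/(-4702 + W) = (-3157 + 1)/(-4702 - 4015) = -3156/(-8717) = -3156*(-1/8717) = 3156/8717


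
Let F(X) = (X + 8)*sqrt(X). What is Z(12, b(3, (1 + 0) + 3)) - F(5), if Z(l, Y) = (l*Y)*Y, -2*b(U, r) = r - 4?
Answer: -13*sqrt(5) ≈ -29.069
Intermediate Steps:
b(U, r) = 2 - r/2 (b(U, r) = -(r - 4)/2 = -(-4 + r)/2 = 2 - r/2)
Z(l, Y) = l*Y**2 (Z(l, Y) = (Y*l)*Y = l*Y**2)
F(X) = sqrt(X)*(8 + X) (F(X) = (8 + X)*sqrt(X) = sqrt(X)*(8 + X))
Z(12, b(3, (1 + 0) + 3)) - F(5) = 12*(2 - ((1 + 0) + 3)/2)**2 - sqrt(5)*(8 + 5) = 12*(2 - (1 + 3)/2)**2 - sqrt(5)*13 = 12*(2 - 1/2*4)**2 - 13*sqrt(5) = 12*(2 - 2)**2 - 13*sqrt(5) = 12*0**2 - 13*sqrt(5) = 12*0 - 13*sqrt(5) = 0 - 13*sqrt(5) = -13*sqrt(5)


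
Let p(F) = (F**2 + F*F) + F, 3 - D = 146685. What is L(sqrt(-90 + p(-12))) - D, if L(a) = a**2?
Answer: 146868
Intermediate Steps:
D = -146682 (D = 3 - 1*146685 = 3 - 146685 = -146682)
p(F) = F + 2*F**2 (p(F) = (F**2 + F**2) + F = 2*F**2 + F = F + 2*F**2)
L(sqrt(-90 + p(-12))) - D = (sqrt(-90 - 12*(1 + 2*(-12))))**2 - 1*(-146682) = (sqrt(-90 - 12*(1 - 24)))**2 + 146682 = (sqrt(-90 - 12*(-23)))**2 + 146682 = (sqrt(-90 + 276))**2 + 146682 = (sqrt(186))**2 + 146682 = 186 + 146682 = 146868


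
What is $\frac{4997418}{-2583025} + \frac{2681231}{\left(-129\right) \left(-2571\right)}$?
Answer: $\frac{5268248047313}{856683488475} \approx 6.1496$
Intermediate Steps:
$\frac{4997418}{-2583025} + \frac{2681231}{\left(-129\right) \left(-2571\right)} = 4997418 \left(- \frac{1}{2583025}\right) + \frac{2681231}{331659} = - \frac{4997418}{2583025} + 2681231 \cdot \frac{1}{331659} = - \frac{4997418}{2583025} + \frac{2681231}{331659} = \frac{5268248047313}{856683488475}$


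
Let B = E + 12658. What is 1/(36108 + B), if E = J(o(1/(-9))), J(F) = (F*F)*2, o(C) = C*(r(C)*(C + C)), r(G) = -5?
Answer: 6561/319953926 ≈ 2.0506e-5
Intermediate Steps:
o(C) = -10*C² (o(C) = C*(-5*(C + C)) = C*(-10*C) = -10*C²)
J(F) = 2*F² (J(F) = F²*2 = 2*F²)
E = 200/6561 (E = 2*(-10*(1/(-9))²)² = 2*(-10*(-⅑)²)² = 2*(-10*1/81)² = 2*(-10/81)² = 2*(100/6561) = 200/6561 ≈ 0.030483)
B = 83049338/6561 (B = 200/6561 + 12658 = 83049338/6561 ≈ 12658.)
1/(36108 + B) = 1/(36108 + 83049338/6561) = 1/(319953926/6561) = 6561/319953926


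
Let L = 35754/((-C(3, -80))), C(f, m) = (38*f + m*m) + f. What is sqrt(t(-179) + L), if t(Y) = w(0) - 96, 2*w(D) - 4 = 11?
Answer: 3*I*sqrt(36206058)/1862 ≈ 9.6947*I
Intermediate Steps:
w(D) = 15/2 (w(D) = 2 + (1/2)*11 = 2 + 11/2 = 15/2)
C(f, m) = m**2 + 39*f (C(f, m) = (38*f + m**2) + f = (m**2 + 38*f) + f = m**2 + 39*f)
t(Y) = -177/2 (t(Y) = 15/2 - 96 = -177/2)
L = -35754/6517 (L = 35754/((-((-80)**2 + 39*3))) = 35754/((-(6400 + 117))) = 35754/((-1*6517)) = 35754/(-6517) = 35754*(-1/6517) = -35754/6517 ≈ -5.4863)
sqrt(t(-179) + L) = sqrt(-177/2 - 35754/6517) = sqrt(-1225017/13034) = 3*I*sqrt(36206058)/1862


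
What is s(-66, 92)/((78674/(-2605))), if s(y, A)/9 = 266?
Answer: -3118185/39337 ≈ -79.269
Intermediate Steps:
s(y, A) = 2394 (s(y, A) = 9*266 = 2394)
s(-66, 92)/((78674/(-2605))) = 2394/((78674/(-2605))) = 2394/((78674*(-1/2605))) = 2394/(-78674/2605) = 2394*(-2605/78674) = -3118185/39337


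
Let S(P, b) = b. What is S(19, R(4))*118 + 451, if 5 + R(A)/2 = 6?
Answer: 687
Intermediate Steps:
R(A) = 2 (R(A) = -10 + 2*6 = -10 + 12 = 2)
S(19, R(4))*118 + 451 = 2*118 + 451 = 236 + 451 = 687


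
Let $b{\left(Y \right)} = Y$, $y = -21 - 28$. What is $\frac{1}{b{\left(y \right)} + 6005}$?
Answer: $\frac{1}{5956} \approx 0.0001679$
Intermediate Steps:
$y = -49$ ($y = -21 - 28 = -49$)
$\frac{1}{b{\left(y \right)} + 6005} = \frac{1}{-49 + 6005} = \frac{1}{5956}$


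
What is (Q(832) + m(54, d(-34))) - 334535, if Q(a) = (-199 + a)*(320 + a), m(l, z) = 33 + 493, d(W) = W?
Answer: 395207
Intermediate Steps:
m(l, z) = 526
(Q(832) + m(54, d(-34))) - 334535 = ((-63680 + 832² + 121*832) + 526) - 334535 = ((-63680 + 692224 + 100672) + 526) - 334535 = (729216 + 526) - 334535 = 729742 - 334535 = 395207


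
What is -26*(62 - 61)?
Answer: -26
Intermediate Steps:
-26*(62 - 61) = -26*1 = -26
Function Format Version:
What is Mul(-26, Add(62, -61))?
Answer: -26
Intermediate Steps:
Mul(-26, Add(62, -61)) = Mul(-26, 1) = -26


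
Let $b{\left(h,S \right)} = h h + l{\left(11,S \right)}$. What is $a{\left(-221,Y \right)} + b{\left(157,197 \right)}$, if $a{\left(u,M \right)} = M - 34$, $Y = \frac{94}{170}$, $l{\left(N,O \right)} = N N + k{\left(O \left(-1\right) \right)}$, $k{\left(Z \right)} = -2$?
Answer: $\frac{2102437}{85} \approx 24735.0$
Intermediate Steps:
$l{\left(N,O \right)} = -2 + N^{2}$ ($l{\left(N,O \right)} = N N - 2 = N^{2} - 2 = -2 + N^{2}$)
$Y = \frac{47}{85}$ ($Y = 94 \cdot \frac{1}{170} = \frac{47}{85} \approx 0.55294$)
$a{\left(u,M \right)} = -34 + M$
$b{\left(h,S \right)} = 119 + h^{2}$ ($b{\left(h,S \right)} = h h - \left(2 - 11^{2}\right) = h^{2} + \left(-2 + 121\right) = h^{2} + 119 = 119 + h^{2}$)
$a{\left(-221,Y \right)} + b{\left(157,197 \right)} = \left(-34 + \frac{47}{85}\right) + \left(119 + 157^{2}\right) = - \frac{2843}{85} + \left(119 + 24649\right) = - \frac{2843}{85} + 24768 = \frac{2102437}{85}$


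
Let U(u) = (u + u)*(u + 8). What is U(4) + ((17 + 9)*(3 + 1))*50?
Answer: 5296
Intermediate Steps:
U(u) = 2*u*(8 + u) (U(u) = (2*u)*(8 + u) = 2*u*(8 + u))
U(4) + ((17 + 9)*(3 + 1))*50 = 2*4*(8 + 4) + ((17 + 9)*(3 + 1))*50 = 2*4*12 + (26*4)*50 = 96 + 104*50 = 96 + 5200 = 5296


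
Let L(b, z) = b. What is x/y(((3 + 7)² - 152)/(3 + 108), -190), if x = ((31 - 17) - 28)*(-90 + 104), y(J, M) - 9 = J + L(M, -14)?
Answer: 21756/20143 ≈ 1.0801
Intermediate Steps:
y(J, M) = 9 + J + M (y(J, M) = 9 + (J + M) = 9 + J + M)
x = -196 (x = (14 - 28)*14 = -14*14 = -196)
x/y(((3 + 7)² - 152)/(3 + 108), -190) = -196/(9 + ((3 + 7)² - 152)/(3 + 108) - 190) = -196/(9 + (10² - 152)/111 - 190) = -196/(9 + (100 - 152)*(1/111) - 190) = -196/(9 - 52*1/111 - 190) = -196/(9 - 52/111 - 190) = -196/(-20143/111) = -196*(-111/20143) = 21756/20143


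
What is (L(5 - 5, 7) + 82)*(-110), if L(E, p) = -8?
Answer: -8140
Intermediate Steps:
(L(5 - 5, 7) + 82)*(-110) = (-8 + 82)*(-110) = 74*(-110) = -8140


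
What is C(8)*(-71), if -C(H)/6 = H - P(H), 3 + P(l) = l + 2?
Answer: 426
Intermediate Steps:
P(l) = -1 + l (P(l) = -3 + (l + 2) = -3 + (2 + l) = -1 + l)
C(H) = -6 (C(H) = -6*(H - (-1 + H)) = -6*(H + (1 - H)) = -6*1 = -6)
C(8)*(-71) = -6*(-71) = 426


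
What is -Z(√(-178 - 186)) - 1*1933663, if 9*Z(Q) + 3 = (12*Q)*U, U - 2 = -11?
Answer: -5800988/3 + 24*I*√91 ≈ -1.9337e+6 + 228.95*I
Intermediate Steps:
U = -9 (U = 2 - 11 = -9)
Z(Q) = -⅓ - 12*Q (Z(Q) = -⅓ + ((12*Q)*(-9))/9 = -⅓ + (-108*Q)/9 = -⅓ - 12*Q)
-Z(√(-178 - 186)) - 1*1933663 = -(-⅓ - 12*√(-178 - 186)) - 1*1933663 = -(-⅓ - 24*I*√91) - 1933663 = (⅓ + 24*I*√91) - 1933663 = -5800988/3 + 24*I*√91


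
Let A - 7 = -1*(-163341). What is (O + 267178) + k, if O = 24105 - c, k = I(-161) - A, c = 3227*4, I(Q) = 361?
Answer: 115388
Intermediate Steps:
A = 163348 (A = 7 - 1*(-163341) = 7 + 163341 = 163348)
c = 12908
k = -162987 (k = 361 - 1*163348 = 361 - 163348 = -162987)
O = 11197 (O = 24105 - 1*12908 = 24105 - 12908 = 11197)
(O + 267178) + k = (11197 + 267178) - 162987 = 278375 - 162987 = 115388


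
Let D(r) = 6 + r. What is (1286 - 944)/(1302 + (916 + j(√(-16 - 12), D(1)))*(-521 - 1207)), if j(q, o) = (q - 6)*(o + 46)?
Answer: -9804399/36110119537 + 1740096*I*√7/36110119537 ≈ -0.00027151 + 0.0001275*I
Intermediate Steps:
j(q, o) = (-6 + q)*(46 + o)
(1286 - 944)/(1302 + (916 + j(√(-16 - 12), D(1)))*(-521 - 1207)) = (1286 - 944)/(1302 + (916 + (-276 - 6*(6 + 1) + 46*√(-16 - 12) + (6 + 1)*√(-16 - 12)))*(-521 - 1207)) = 342/(1302 + (916 + (-276 - 6*7 + 46*√(-28) + 7*√(-28)))*(-1728)) = 342/(1302 + (916 + (-276 - 42 + 46*(2*I*√7) + 7*(2*I*√7)))*(-1728)) = 342/(1302 + (916 + (-276 - 42 + 92*I*√7 + 14*I*√7))*(-1728)) = 342/(1302 + (916 + (-318 + 106*I*√7))*(-1728)) = 342/(1302 + (598 + 106*I*√7)*(-1728)) = 342/(1302 + (-1033344 - 183168*I*√7)) = 342/(-1032042 - 183168*I*√7)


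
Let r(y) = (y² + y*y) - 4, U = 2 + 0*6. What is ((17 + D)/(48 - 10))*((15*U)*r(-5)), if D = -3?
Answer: 9660/19 ≈ 508.42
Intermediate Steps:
U = 2 (U = 2 + 0 = 2)
r(y) = -4 + 2*y² (r(y) = (y² + y²) - 4 = 2*y² - 4 = -4 + 2*y²)
((17 + D)/(48 - 10))*((15*U)*r(-5)) = ((17 - 3)/(48 - 10))*((15*2)*(-4 + 2*(-5)²)) = (14/38)*(30*(-4 + 2*25)) = (14*(1/38))*(30*(-4 + 50)) = 7*(30*46)/19 = (7/19)*1380 = 9660/19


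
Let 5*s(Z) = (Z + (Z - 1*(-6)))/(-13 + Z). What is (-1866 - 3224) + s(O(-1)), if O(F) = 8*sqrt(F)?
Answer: -1185960/233 - 256*I/1165 ≈ -5090.0 - 0.21974*I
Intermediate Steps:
s(Z) = (6 + 2*Z)/(5*(-13 + Z)) (s(Z) = ((Z + (Z - 1*(-6)))/(-13 + Z))/5 = ((Z + (Z + 6))/(-13 + Z))/5 = ((Z + (6 + Z))/(-13 + Z))/5 = ((6 + 2*Z)/(-13 + Z))/5 = (6 + 2*Z)/(5*(-13 + Z)))
(-1866 - 3224) + s(O(-1)) = (-1866 - 3224) + 2*(3 + 8*sqrt(-1))/(5*(-13 + 8*sqrt(-1))) = -5090 + 2*(3 + 8*I)/(5*(-13 + 8*I)) = -5090 + 2*((-13 - 8*I)/233)*(3 + 8*I)/5 = -5090 + 2*(-13 - 8*I)*(3 + 8*I)/1165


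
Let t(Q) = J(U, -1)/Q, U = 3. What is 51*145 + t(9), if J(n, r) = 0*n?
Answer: 7395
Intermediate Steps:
J(n, r) = 0
t(Q) = 0 (t(Q) = 0/Q = 0)
51*145 + t(9) = 51*145 + 0 = 7395 + 0 = 7395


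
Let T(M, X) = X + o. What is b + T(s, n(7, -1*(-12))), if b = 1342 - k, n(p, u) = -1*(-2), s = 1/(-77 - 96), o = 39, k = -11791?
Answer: 13174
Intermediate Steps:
s = -1/173 (s = 1/(-173) = -1/173 ≈ -0.0057803)
n(p, u) = 2
T(M, X) = 39 + X (T(M, X) = X + 39 = 39 + X)
b = 13133 (b = 1342 - 1*(-11791) = 1342 + 11791 = 13133)
b + T(s, n(7, -1*(-12))) = 13133 + (39 + 2) = 13133 + 41 = 13174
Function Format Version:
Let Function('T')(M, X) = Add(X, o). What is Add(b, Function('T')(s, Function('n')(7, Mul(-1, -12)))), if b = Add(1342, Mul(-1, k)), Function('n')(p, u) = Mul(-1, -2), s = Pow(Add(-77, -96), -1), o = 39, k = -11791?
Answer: 13174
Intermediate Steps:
s = Rational(-1, 173) (s = Pow(-173, -1) = Rational(-1, 173) ≈ -0.0057803)
Function('n')(p, u) = 2
Function('T')(M, X) = Add(39, X) (Function('T')(M, X) = Add(X, 39) = Add(39, X))
b = 13133 (b = Add(1342, Mul(-1, -11791)) = Add(1342, 11791) = 13133)
Add(b, Function('T')(s, Function('n')(7, Mul(-1, -12)))) = Add(13133, Add(39, 2)) = Add(13133, 41) = 13174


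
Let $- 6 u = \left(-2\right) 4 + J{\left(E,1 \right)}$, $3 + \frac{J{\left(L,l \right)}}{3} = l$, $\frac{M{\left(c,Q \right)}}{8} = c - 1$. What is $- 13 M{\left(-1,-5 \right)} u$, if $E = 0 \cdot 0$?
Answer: $\frac{1456}{3} \approx 485.33$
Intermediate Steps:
$M{\left(c,Q \right)} = -8 + 8 c$ ($M{\left(c,Q \right)} = 8 \left(c - 1\right) = 8 \left(-1 + c\right) = -8 + 8 c$)
$E = 0$
$J{\left(L,l \right)} = -9 + 3 l$
$u = \frac{7}{3}$ ($u = - \frac{\left(-2\right) 4 + \left(-9 + 3 \cdot 1\right)}{6} = - \frac{-8 + \left(-9 + 3\right)}{6} = - \frac{-8 - 6}{6} = \left(- \frac{1}{6}\right) \left(-14\right) = \frac{7}{3} \approx 2.3333$)
$- 13 M{\left(-1,-5 \right)} u = - 13 \left(-8 + 8 \left(-1\right)\right) \frac{7}{3} = - 13 \left(-8 - 8\right) \frac{7}{3} = \left(-13\right) \left(-16\right) \frac{7}{3} = 208 \cdot \frac{7}{3} = \frac{1456}{3}$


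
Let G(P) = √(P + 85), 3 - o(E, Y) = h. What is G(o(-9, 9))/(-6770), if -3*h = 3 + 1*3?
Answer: -3*√10/6770 ≈ -0.0014013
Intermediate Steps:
h = -2 (h = -(3 + 1*3)/3 = -(3 + 3)/3 = -⅓*6 = -2)
o(E, Y) = 5 (o(E, Y) = 3 - 1*(-2) = 3 + 2 = 5)
G(P) = √(85 + P)
G(o(-9, 9))/(-6770) = √(85 + 5)/(-6770) = √90*(-1/6770) = (3*√10)*(-1/6770) = -3*√10/6770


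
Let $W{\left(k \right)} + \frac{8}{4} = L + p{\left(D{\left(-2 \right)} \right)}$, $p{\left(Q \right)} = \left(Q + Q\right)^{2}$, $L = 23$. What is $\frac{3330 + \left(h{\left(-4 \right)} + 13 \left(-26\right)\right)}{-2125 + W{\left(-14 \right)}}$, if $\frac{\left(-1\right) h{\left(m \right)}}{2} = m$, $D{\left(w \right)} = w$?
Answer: $- \frac{125}{87} \approx -1.4368$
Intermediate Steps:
$h{\left(m \right)} = - 2 m$
$p{\left(Q \right)} = 4 Q^{2}$ ($p{\left(Q \right)} = \left(2 Q\right)^{2} = 4 Q^{2}$)
$W{\left(k \right)} = 37$ ($W{\left(k \right)} = -2 + \left(23 + 4 \left(-2\right)^{2}\right) = -2 + \left(23 + 4 \cdot 4\right) = -2 + \left(23 + 16\right) = -2 + 39 = 37$)
$\frac{3330 + \left(h{\left(-4 \right)} + 13 \left(-26\right)\right)}{-2125 + W{\left(-14 \right)}} = \frac{3330 + \left(\left(-2\right) \left(-4\right) + 13 \left(-26\right)\right)}{-2125 + 37} = \frac{3330 + \left(8 - 338\right)}{-2088} = \left(3330 - 330\right) \left(- \frac{1}{2088}\right) = 3000 \left(- \frac{1}{2088}\right) = - \frac{125}{87}$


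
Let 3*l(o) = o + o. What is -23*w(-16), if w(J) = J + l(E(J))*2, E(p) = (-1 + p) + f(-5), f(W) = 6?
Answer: 2116/3 ≈ 705.33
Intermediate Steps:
E(p) = 5 + p (E(p) = (-1 + p) + 6 = 5 + p)
l(o) = 2*o/3 (l(o) = (o + o)/3 = (2*o)/3 = 2*o/3)
w(J) = 20/3 + 7*J/3 (w(J) = J + (2*(5 + J)/3)*2 = J + (10/3 + 2*J/3)*2 = J + (20/3 + 4*J/3) = 20/3 + 7*J/3)
-23*w(-16) = -23*(20/3 + (7/3)*(-16)) = -23*(20/3 - 112/3) = -23*(-92/3) = 2116/3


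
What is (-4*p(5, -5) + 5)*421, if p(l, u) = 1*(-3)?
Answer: 7157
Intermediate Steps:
p(l, u) = -3
(-4*p(5, -5) + 5)*421 = (-4*(-3) + 5)*421 = (12 + 5)*421 = 17*421 = 7157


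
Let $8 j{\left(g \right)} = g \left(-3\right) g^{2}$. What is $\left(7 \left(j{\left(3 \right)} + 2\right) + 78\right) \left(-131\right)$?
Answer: $- \frac{22139}{8} \approx -2767.4$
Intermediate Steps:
$j{\left(g \right)} = - \frac{3 g^{3}}{8}$ ($j{\left(g \right)} = \frac{g \left(-3\right) g^{2}}{8} = \frac{- 3 g g^{2}}{8} = \frac{\left(-3\right) g^{3}}{8} = - \frac{3 g^{3}}{8}$)
$\left(7 \left(j{\left(3 \right)} + 2\right) + 78\right) \left(-131\right) = \left(7 \left(- \frac{3 \cdot 3^{3}}{8} + 2\right) + 78\right) \left(-131\right) = \left(7 \left(\left(- \frac{3}{8}\right) 27 + 2\right) + 78\right) \left(-131\right) = \left(7 \left(- \frac{81}{8} + 2\right) + 78\right) \left(-131\right) = \left(7 \left(- \frac{65}{8}\right) + 78\right) \left(-131\right) = \left(- \frac{455}{8} + 78\right) \left(-131\right) = \frac{169}{8} \left(-131\right) = - \frac{22139}{8}$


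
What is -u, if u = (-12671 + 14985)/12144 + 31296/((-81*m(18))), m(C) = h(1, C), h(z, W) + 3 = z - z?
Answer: -21145607/163944 ≈ -128.98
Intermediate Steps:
h(z, W) = -3 (h(z, W) = -3 + (z - z) = -3 + 0 = -3)
m(C) = -3
u = 21145607/163944 (u = (-12671 + 14985)/12144 + 31296/((-81*(-3))) = 2314*(1/12144) + 31296/243 = 1157/6072 + 31296*(1/243) = 1157/6072 + 10432/81 = 21145607/163944 ≈ 128.98)
-u = -1*21145607/163944 = -21145607/163944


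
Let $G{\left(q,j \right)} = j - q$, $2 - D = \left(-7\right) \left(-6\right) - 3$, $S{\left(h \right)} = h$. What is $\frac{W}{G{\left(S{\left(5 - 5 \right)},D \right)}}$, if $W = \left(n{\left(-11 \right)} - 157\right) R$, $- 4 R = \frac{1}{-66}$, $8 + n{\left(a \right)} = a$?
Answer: $\frac{2}{111} \approx 0.018018$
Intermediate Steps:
$n{\left(a \right)} = -8 + a$
$D = -37$ ($D = 2 - \left(\left(-7\right) \left(-6\right) - 3\right) = 2 - \left(42 - 3\right) = 2 - 39 = -37$)
$R = \frac{1}{264}$ ($R = - \frac{1}{4 \left(-66\right)} = \left(- \frac{1}{4}\right) \left(- \frac{1}{66}\right) = \frac{1}{264} \approx 0.0037879$)
$W = - \frac{2}{3}$ ($W = \left(\left(-8 - 11\right) - 157\right) \frac{1}{264} = \left(-19 - 157\right) \frac{1}{264} = \left(-176\right) \frac{1}{264} = - \frac{2}{3} \approx -0.66667$)
$\frac{W}{G{\left(S{\left(5 - 5 \right)},D \right)}} = - \frac{2}{3 \left(-37 - \left(5 - 5\right)\right)} = - \frac{2}{3 \left(-37 - 0\right)} = - \frac{2}{3 \left(-37 + 0\right)} = - \frac{2}{3 \left(-37\right)} = \left(- \frac{2}{3}\right) \left(- \frac{1}{37}\right) = \frac{2}{111}$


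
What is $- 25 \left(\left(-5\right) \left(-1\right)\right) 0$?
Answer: $0$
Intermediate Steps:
$- 25 \left(\left(-5\right) \left(-1\right)\right) 0 = \left(-25\right) 5 \cdot 0 = \left(-125\right) 0 = 0$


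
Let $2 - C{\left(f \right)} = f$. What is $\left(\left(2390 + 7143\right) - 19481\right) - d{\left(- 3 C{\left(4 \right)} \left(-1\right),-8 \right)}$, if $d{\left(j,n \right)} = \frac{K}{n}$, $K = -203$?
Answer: $- \frac{79787}{8} \approx -9973.4$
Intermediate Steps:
$C{\left(f \right)} = 2 - f$
$d{\left(j,n \right)} = - \frac{203}{n}$
$\left(\left(2390 + 7143\right) - 19481\right) - d{\left(- 3 C{\left(4 \right)} \left(-1\right),-8 \right)} = \left(\left(2390 + 7143\right) - 19481\right) - - \frac{203}{-8} = \left(9533 - 19481\right) - \left(-203\right) \left(- \frac{1}{8}\right) = -9948 - \frac{203}{8} = - \frac{79787}{8}$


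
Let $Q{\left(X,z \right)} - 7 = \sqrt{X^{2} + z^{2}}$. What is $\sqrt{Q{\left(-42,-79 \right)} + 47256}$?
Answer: $\sqrt{47263 + \sqrt{8005}} \approx 217.61$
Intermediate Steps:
$Q{\left(X,z \right)} = 7 + \sqrt{X^{2} + z^{2}}$
$\sqrt{Q{\left(-42,-79 \right)} + 47256} = \sqrt{\left(7 + \sqrt{\left(-42\right)^{2} + \left(-79\right)^{2}}\right) + 47256} = \sqrt{\left(7 + \sqrt{1764 + 6241}\right) + 47256} = \sqrt{\left(7 + \sqrt{8005}\right) + 47256} = \sqrt{47263 + \sqrt{8005}}$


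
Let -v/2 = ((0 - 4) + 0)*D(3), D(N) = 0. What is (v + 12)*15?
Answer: 180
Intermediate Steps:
v = 0 (v = -2*((0 - 4) + 0)*0 = -2*(-4 + 0)*0 = -(-8)*0 = -2*0 = 0)
(v + 12)*15 = (0 + 12)*15 = 12*15 = 180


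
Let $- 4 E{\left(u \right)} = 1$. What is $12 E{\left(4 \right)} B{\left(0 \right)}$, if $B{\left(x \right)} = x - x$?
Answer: $0$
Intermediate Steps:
$E{\left(u \right)} = - \frac{1}{4}$ ($E{\left(u \right)} = \left(- \frac{1}{4}\right) 1 = - \frac{1}{4}$)
$B{\left(x \right)} = 0$
$12 E{\left(4 \right)} B{\left(0 \right)} = 12 \left(- \frac{1}{4}\right) 0 = \left(-3\right) 0 = 0$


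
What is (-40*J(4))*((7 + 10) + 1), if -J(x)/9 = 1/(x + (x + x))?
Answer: 540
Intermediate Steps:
J(x) = -3/x (J(x) = -9/(x + (x + x)) = -9/(x + 2*x) = -9*1/(3*x) = -3/x)
(-40*J(4))*((7 + 10) + 1) = (-(-120)/4)*((7 + 10) + 1) = (-(-120)/4)*(17 + 1) = -40*(-¾)*18 = 30*18 = 540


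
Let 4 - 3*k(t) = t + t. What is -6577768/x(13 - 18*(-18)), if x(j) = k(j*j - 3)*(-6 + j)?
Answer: 2466663/9397421 ≈ 0.26248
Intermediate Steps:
k(t) = 4/3 - 2*t/3 (k(t) = 4/3 - (t + t)/3 = 4/3 - 2*t/3)
x(j) = (-6 + j)*(10/3 - 2*j²/3) (x(j) = (4/3 - 2*(j*j - 3)/3)*(-6 + j) = (4/3 - 2*(j² - 3)/3)*(-6 + j) = (4/3 - 2*(-3 + j²)/3)*(-6 + j) = (4/3 + (2 - 2*j²/3))*(-6 + j) = (10/3 - 2*j²/3)*(-6 + j) = (-6 + j)*(10/3 - 2*j²/3))
-6577768/x(13 - 18*(-18)) = -6577768*(-3/(2*(-6 + (13 - 18*(-18)))*(-5 + (13 - 18*(-18))²))) = -6577768*(-3/(2*(-6 + (13 + 324))*(-5 + (13 + 324)²))) = -6577768*(-3/(2*(-6 + 337)*(-5 + 337²))) = -6577768*(-3/(662*(-5 + 113569))) = -6577768/((-⅔*331*113564)) = -6577768/(-75179368/3) = -6577768*(-3/75179368) = 2466663/9397421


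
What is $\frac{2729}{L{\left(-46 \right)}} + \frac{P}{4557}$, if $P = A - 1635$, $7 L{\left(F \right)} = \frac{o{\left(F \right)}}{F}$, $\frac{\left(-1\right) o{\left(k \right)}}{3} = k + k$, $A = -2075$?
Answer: $- \frac{1382137}{434} \approx -3184.6$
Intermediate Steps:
$o{\left(k \right)} = - 6 k$ ($o{\left(k \right)} = - 3 \left(k + k\right) = - 3 \cdot 2 k = - 6 k$)
$L{\left(F \right)} = - \frac{6}{7}$ ($L{\left(F \right)} = \frac{- 6 F \frac{1}{F}}{7} = \frac{1}{7} \left(-6\right) = - \frac{6}{7}$)
$P = -3710$ ($P = -2075 - 1635 = -3710$)
$\frac{2729}{L{\left(-46 \right)}} + \frac{P}{4557} = \frac{2729}{- \frac{6}{7}} - \frac{3710}{4557} = 2729 \left(- \frac{7}{6}\right) - \frac{530}{651} = - \frac{19103}{6} - \frac{530}{651} = - \frac{1382137}{434}$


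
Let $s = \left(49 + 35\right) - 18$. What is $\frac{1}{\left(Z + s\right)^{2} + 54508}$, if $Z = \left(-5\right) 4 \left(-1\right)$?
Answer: $\frac{1}{61904} \approx 1.6154 \cdot 10^{-5}$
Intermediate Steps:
$Z = 20$ ($Z = \left(-20\right) \left(-1\right) = 20$)
$s = 66$ ($s = 84 - 18 = 66$)
$\frac{1}{\left(Z + s\right)^{2} + 54508} = \frac{1}{\left(20 + 66\right)^{2} + 54508} = \frac{1}{86^{2} + 54508} = \frac{1}{7396 + 54508} = \frac{1}{61904}$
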